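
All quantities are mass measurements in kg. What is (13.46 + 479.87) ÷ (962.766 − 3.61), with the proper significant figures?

0.51434

13.46 + 479.87 = 493.33, limited to 2 d.p. → 5 s.f.; 962.766 − 3.61 = 959.156, limited to 2 d.p. → 5 s.f.
Carrying full precision, 493.33 ÷ 959.156 = 0.514337605145…; keep min(5, 5) = 5 s.f.
Rounded to 5 significant figures: 0.51434.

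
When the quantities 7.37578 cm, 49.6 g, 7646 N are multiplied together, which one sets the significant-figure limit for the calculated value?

7.37578 cm → 6 s.f.; 49.6 g → 3 s.f.; 7646 N → 4 s.f.
The fewest is 3 significant figures, from 49.6 g.

49.6 g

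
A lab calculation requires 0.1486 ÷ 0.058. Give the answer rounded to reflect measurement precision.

0.1486 ÷ 0.058 = 2.56206896552…
Multiplication/division keeps the fewest significant figures: 0.1486 → 4 s.f., 0.058 → 2 s.f.; limit is 2.
Rounded to 2 significant figures: 2.6.

2.6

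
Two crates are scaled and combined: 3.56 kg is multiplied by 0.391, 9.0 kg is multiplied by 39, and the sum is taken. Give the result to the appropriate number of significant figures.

3.5 × 10² kg

3.56 × 0.391 = 1.39196 → 1.39 kg (3 s.f., last digit at the 10^-2 place).
9.0 × 39 = 351 → 3.5 × 10² kg (2 s.f., last digit at the 10^1 place).
Sum: 352.39196 kg; keep the coarser place, 10^1.
Result: 3.5 × 10² kg.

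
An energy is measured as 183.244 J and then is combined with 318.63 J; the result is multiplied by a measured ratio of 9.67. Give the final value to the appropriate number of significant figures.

4.85 × 10^3 J

183.244 J + 318.63 J = 501.874 J; the sum is limited to 2 decimal places (5 s.f.).
Carrying full precision, 501.874 × 9.67 = 4853.12158 J; 9.67 has 3 s.f., so the result keeps min(5, 3) = 3 s.f.
Rounded to 3 significant figures: 4.85 × 10^3 J.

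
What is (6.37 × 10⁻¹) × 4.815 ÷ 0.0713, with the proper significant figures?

43.0

(6.37 × 10⁻¹) × 4.815 ÷ 0.0713 = 43.017601683…
Multiplication/division keeps the fewest significant figures: 6.37 × 10⁻¹ → 3 s.f., 4.815 → 4 s.f., 0.0713 → 3 s.f.; limit is 3.
Rounded to 3 significant figures: 43.0.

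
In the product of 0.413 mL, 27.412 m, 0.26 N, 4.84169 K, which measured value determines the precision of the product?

0.26 N

0.413 mL → 3 s.f.; 27.412 m → 5 s.f.; 0.26 N → 2 s.f.; 4.84169 K → 6 s.f.
The fewest is 2 significant figures, from 0.26 N.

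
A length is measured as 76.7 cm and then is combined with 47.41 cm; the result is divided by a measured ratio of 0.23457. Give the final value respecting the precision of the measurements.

529.1 cm

76.7 cm + 47.41 cm = 124.11 cm; the sum is limited to 1 decimal place (4 s.f.).
Carrying full precision, 124.11 ÷ 0.23457 = 529.095792301… cm; 0.23457 has 5 s.f., so the result keeps min(4, 5) = 4 s.f.
Rounded to 4 significant figures: 529.1 cm.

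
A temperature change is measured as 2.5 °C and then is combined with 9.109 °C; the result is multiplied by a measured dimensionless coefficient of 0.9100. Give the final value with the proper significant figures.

10.6 °C

2.5 °C + 9.109 °C = 11.609 °C; the sum is limited to 1 decimal place (3 s.f.).
Carrying full precision, 11.609 × 0.9100 = 10.56419 °C; 0.9100 has 4 s.f., so the result keeps min(3, 4) = 3 s.f.
Rounded to 3 significant figures: 10.6 °C.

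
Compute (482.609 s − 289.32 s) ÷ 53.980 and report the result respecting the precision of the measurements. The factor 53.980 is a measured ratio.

3.5808 s

482.609 s − 289.32 s = 193.289 s; the difference is limited to 2 decimal places (5 s.f.).
Carrying full precision, 193.289 ÷ 53.980 = 3.58075213042… s; 53.980 has 5 s.f., so the result keeps min(5, 5) = 5 s.f.
Rounded to 5 significant figures: 3.5808 s.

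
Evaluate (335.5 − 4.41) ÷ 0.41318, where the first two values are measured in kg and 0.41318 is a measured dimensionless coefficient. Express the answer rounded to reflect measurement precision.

801.3 kg

335.5 kg − 4.41 kg = 331.09 kg; the difference is limited to 1 decimal place (4 s.f.).
Carrying full precision, 331.09 ÷ 0.41318 = 801.32145796… kg; 0.41318 has 5 s.f., so the result keeps min(4, 5) = 4 s.f.
Rounded to 4 significant figures: 801.3 kg.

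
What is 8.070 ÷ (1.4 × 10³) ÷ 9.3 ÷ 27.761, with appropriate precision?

2.2 × 10⁻⁵

8.070 ÷ (1.4 × 10³) ÷ 9.3 ÷ 27.761 = 0.0000223268494724…
Multiplication/division keeps the fewest significant figures: 8.070 → 4 s.f., 1.4 × 10³ → 2 s.f., 9.3 → 2 s.f., 27.761 → 5 s.f.; limit is 2.
Rounded to 2 significant figures: 2.2 × 10⁻⁵.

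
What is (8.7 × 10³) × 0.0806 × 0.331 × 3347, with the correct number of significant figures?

(8.7 × 10³) × 0.0806 × 0.331 × 3347 = 776851.48554
Multiplication/division keeps the fewest significant figures: 8.7 × 10³ → 2 s.f., 0.0806 → 3 s.f., 0.331 → 3 s.f., 3347 → 4 s.f.; limit is 2.
Rounded to 2 significant figures: 7.8 × 10⁵.

7.8 × 10⁵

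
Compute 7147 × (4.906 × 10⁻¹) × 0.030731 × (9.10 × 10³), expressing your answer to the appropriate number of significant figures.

7147 × (4.906 × 10⁻¹) × 0.030731 × (9.10 × 10³) = 980549.247898…
Multiplication/division keeps the fewest significant figures: 7147 → 4 s.f., 4.906 × 10⁻¹ → 4 s.f., 0.030731 → 5 s.f., 9.10 × 10³ → 3 s.f.; limit is 3.
Rounded to 3 significant figures: 9.81 × 10⁵.

9.81 × 10⁵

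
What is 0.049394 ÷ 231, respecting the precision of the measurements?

2.14 × 10⁻⁴

0.049394 ÷ 231 = 0.000213826839827…
Multiplication/division keeps the fewest significant figures: 0.049394 → 5 s.f., 231 → 3 s.f.; limit is 3.
Rounded to 3 significant figures: 2.14 × 10⁻⁴.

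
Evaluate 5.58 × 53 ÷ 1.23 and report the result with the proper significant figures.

2.4 × 10^2

5.58 × 53 ÷ 1.23 = 240.43902439…
Multiplication/division keeps the fewest significant figures: 5.58 → 3 s.f., 53 → 2 s.f., 1.23 → 3 s.f.; limit is 2.
Rounded to 2 significant figures: 2.4 × 10^2.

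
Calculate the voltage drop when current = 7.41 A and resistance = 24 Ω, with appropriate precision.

voltage drop = 7.41 A × 24 Ω = 177.84 V.
7.41 has 3 significant figures; 24 has 2.
Division/multiplication keeps the fewest: 2 significant figures.
Rounded: 1.8 × 10² V.

1.8 × 10² V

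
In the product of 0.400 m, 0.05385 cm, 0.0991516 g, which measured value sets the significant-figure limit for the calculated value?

0.400 m → 3 s.f.; 0.05385 cm → 4 s.f.; 0.0991516 g → 6 s.f.
The fewest is 3 significant figures, from 0.400 m.

0.400 m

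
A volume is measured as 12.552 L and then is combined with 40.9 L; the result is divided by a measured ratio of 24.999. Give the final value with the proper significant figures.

12.552 L + 40.9 L = 53.452 L; the sum is limited to 1 decimal place (3 s.f.).
Carrying full precision, 53.452 ÷ 24.999 = 2.13816552662… L; 24.999 has 5 s.f., so the result keeps min(3, 5) = 3 s.f.
Rounded to 3 significant figures: 2.14 L.

2.14 L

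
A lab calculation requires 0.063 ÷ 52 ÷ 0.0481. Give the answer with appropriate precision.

0.063 ÷ 52 ÷ 0.0481 = 0.0251879098033…
Multiplication/division keeps the fewest significant figures: 0.063 → 2 s.f., 52 → 2 s.f., 0.0481 → 3 s.f.; limit is 2.
Rounded to 2 significant figures: 0.025.

0.025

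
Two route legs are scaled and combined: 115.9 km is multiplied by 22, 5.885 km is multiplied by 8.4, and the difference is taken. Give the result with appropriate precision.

115.9 × 22 = 2549.8 → 2.5 × 10^3 km (2 s.f., last digit at the 10^2 place).
5.885 × 8.4 = 49.434 → 49 km (2 s.f., last digit at the 10^0 place).
Difference: 2500.366 km; keep the coarser place, 10^2.
Result: 2.5 × 10^3 km.

2.5 × 10^3 km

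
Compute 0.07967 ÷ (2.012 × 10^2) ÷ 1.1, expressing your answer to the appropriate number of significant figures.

0.07967 ÷ (2.012 × 10^2) ÷ 1.1 = 0.000359976504609…
Multiplication/division keeps the fewest significant figures: 0.07967 → 4 s.f., 2.012 × 10^2 → 4 s.f., 1.1 → 2 s.f.; limit is 2.
Rounded to 2 significant figures: 3.6 × 10^-4.

3.6 × 10^-4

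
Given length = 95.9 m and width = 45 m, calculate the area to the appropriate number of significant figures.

4.3 × 10^3 m²

area = 95.9 m × 45 m = 4315.5 m².
95.9 has 3 significant figures; 45 has 2.
Division/multiplication keeps the fewest: 2 significant figures.
Rounded: 4.3 × 10^3 m².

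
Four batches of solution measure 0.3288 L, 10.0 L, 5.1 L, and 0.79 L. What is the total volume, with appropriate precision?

16.2 L

0.3288 L + 10.0 L + 5.1 L + 0.79 L = 16.2188 L.
Addition/subtraction keeps the fewest decimal places: 0.3288 → 4 decimal places, 10.0 → 1 decimal place, 5.1 → 1 decimal place, 0.79 → 2 decimal places; limit is 1.
Rounded to 1 decimal place: 16.2 L.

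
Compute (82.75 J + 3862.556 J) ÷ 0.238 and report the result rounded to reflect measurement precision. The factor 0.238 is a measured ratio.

1.66 × 10⁴ J

82.75 J + 3862.556 J = 3945.306 J; the sum is limited to 2 decimal places (6 s.f.).
Carrying full precision, 3945.306 ÷ 0.238 = 16576.9159664… J; 0.238 has 3 s.f., so the result keeps min(6, 3) = 3 s.f.
Rounded to 3 significant figures: 1.66 × 10⁴ J.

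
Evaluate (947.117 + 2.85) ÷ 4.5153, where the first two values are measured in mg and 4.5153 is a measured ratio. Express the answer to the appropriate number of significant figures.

947.117 mg + 2.85 mg = 949.967 mg; the sum is limited to 2 decimal places (5 s.f.).
Carrying full precision, 949.967 ÷ 4.5153 = 210.388457024… mg; 4.5153 has 5 s.f., so the result keeps min(5, 5) = 5 s.f.
Rounded to 5 significant figures: 210.39 mg.

210.39 mg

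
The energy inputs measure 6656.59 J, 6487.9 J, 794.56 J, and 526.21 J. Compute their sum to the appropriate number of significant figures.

14465.3 J

6656.59 J + 6487.9 J + 794.56 J + 526.21 J = 14465.26 J.
Addition/subtraction keeps the fewest decimal places: 6656.59 → 2 decimal places, 6487.9 → 1 decimal place, 794.56 → 2 decimal places, 526.21 → 2 decimal places; limit is 1.
Rounded to 1 decimal place: 14465.3 J.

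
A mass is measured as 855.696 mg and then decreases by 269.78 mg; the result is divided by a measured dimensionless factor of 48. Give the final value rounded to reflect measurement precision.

12 mg

855.696 mg − 269.78 mg = 585.916 mg; the difference is limited to 2 decimal places (5 s.f.).
Carrying full precision, 585.916 ÷ 48 = 12.2065833333… mg; 48 has 2 s.f., so the result keeps min(5, 2) = 2 s.f.
Rounded to 2 significant figures: 12 mg.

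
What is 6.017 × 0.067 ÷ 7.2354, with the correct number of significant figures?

6.017 × 0.067 ÷ 7.2354 = 0.0557175829947…
Multiplication/division keeps the fewest significant figures: 6.017 → 4 s.f., 0.067 → 2 s.f., 7.2354 → 5 s.f.; limit is 2.
Rounded to 2 significant figures: 0.056.

0.056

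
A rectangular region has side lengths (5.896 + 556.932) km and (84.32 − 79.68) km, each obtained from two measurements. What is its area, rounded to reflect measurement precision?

2.61 × 10^3 km²

5.896 + 556.932 = 562.828, limited to 3 d.p. → 6 s.f.; 84.32 − 79.68 = 4.64, limited to 2 d.p. → 3 s.f.
Carrying full precision, 562.828 × 4.64 = 2611.52192; keep min(6, 3) = 3 s.f.
Rounded to 3 significant figures: 2.61 × 10^3 km².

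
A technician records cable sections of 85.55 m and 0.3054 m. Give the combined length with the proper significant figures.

85.86 m

85.55 m + 0.3054 m = 85.8554 m.
Addition/subtraction keeps the fewest decimal places: 85.55 → 2 decimal places, 0.3054 → 4 decimal places; limit is 2.
Rounded to 2 decimal places: 85.86 m.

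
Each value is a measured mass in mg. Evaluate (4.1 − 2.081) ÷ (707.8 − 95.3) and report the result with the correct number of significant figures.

4.1 − 2.081 = 2.019, limited to 1 d.p. → 2 s.f.; 707.8 − 95.3 = 612.5, limited to 1 d.p. → 4 s.f.
Carrying full precision, 2.019 ÷ 612.5 = 0.00329632653061…; keep min(2, 4) = 2 s.f.
Rounded to 2 significant figures: 0.0033.

0.0033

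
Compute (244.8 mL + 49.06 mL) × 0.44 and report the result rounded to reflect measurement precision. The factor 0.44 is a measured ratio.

244.8 mL + 49.06 mL = 293.86 mL; the sum is limited to 1 decimal place (4 s.f.).
Carrying full precision, 293.86 × 0.44 = 129.2984 mL; 0.44 has 2 s.f., so the result keeps min(4, 2) = 2 s.f.
Rounded to 2 significant figures: 1.3 × 10² mL.

1.3 × 10² mL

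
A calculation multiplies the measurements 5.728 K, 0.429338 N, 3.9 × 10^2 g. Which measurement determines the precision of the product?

3.9 × 10^2 g

5.728 K → 4 s.f.; 0.429338 N → 6 s.f.; 3.9 × 10^2 g → 2 s.f.
The fewest is 2 significant figures, from 3.9 × 10^2 g.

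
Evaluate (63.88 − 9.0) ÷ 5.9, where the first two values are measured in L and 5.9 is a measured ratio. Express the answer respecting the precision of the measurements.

63.88 L − 9.0 L = 54.88 L; the difference is limited to 1 decimal place (3 s.f.).
Carrying full precision, 54.88 ÷ 5.9 = 9.30169491525… L; 5.9 has 2 s.f., so the result keeps min(3, 2) = 2 s.f.
Rounded to 2 significant figures: 9.3 L.

9.3 L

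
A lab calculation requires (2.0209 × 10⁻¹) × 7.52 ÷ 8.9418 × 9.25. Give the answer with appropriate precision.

(2.0209 × 10⁻¹) × 7.52 ÷ 8.9418 × 9.25 = 1.57209738531…
Multiplication/division keeps the fewest significant figures: 2.0209 × 10⁻¹ → 5 s.f., 7.52 → 3 s.f., 8.9418 → 5 s.f., 9.25 → 3 s.f.; limit is 3.
Rounded to 3 significant figures: 1.57.

1.57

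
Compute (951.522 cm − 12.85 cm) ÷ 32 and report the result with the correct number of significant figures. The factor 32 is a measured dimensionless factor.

951.522 cm − 12.85 cm = 938.672 cm; the difference is limited to 2 decimal places (5 s.f.).
Carrying full precision, 938.672 ÷ 32 = 29.3335 cm; 32 has 2 s.f., so the result keeps min(5, 2) = 2 s.f.
Rounded to 2 significant figures: 29 cm.

29 cm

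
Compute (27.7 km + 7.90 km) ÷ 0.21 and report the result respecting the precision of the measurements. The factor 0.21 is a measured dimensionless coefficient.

27.7 km + 7.90 km = 35.60 km; the sum is limited to 1 decimal place (3 s.f.).
Carrying full precision, 35.60 ÷ 0.21 = 169.523809524… km; 0.21 has 2 s.f., so the result keeps min(3, 2) = 2 s.f.
Rounded to 2 significant figures: 1.7 × 10^2 km.

1.7 × 10^2 km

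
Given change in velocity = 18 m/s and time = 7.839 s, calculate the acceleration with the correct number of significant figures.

acceleration = 18 m/s ÷ 7.839 s = 2.29621125144… m/s².
18 has 2 significant figures; 7.839 has 4.
Division/multiplication keeps the fewest: 2 significant figures.
Rounded: 2.3 m/s².

2.3 m/s²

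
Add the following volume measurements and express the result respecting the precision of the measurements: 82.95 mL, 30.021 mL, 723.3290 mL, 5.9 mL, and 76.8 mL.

9.190 × 10² mL

82.95 mL + 30.021 mL + 723.3290 mL + 5.9 mL + 76.8 mL = 919.0000 mL.
Addition/subtraction keeps the fewest decimal places: 82.95 → 2 decimal places, 30.021 → 3 decimal places, 723.3290 → 4 decimal places, 5.9 → 1 decimal place, 76.8 → 1 decimal place; limit is 1.
Rounded to 1 decimal place: 9.190 × 10² mL.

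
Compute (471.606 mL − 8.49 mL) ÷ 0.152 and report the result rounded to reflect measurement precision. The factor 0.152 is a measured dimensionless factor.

3.05 × 10³ mL

471.606 mL − 8.49 mL = 463.116 mL; the difference is limited to 2 decimal places (5 s.f.).
Carrying full precision, 463.116 ÷ 0.152 = 3046.81578947… mL; 0.152 has 3 s.f., so the result keeps min(5, 3) = 3 s.f.
Rounded to 3 significant figures: 3.05 × 10³ mL.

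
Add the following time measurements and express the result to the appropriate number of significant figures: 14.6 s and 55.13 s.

14.6 s + 55.13 s = 69.73 s.
Addition/subtraction keeps the fewest decimal places: 14.6 → 1 decimal place, 55.13 → 2 decimal places; limit is 1.
Rounded to 1 decimal place: 69.7 s.

69.7 s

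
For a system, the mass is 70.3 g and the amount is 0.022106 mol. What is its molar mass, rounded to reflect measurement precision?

3.18 × 10^3 g/mol

molar mass = 70.3 g ÷ 0.022106 mol = 3180.13209084… g/mol.
70.3 has 3 significant figures; 0.022106 has 5.
Division/multiplication keeps the fewest: 3 significant figures.
Rounded: 3.18 × 10^3 g/mol.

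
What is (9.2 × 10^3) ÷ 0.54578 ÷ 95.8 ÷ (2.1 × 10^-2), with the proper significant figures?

(9.2 × 10^3) ÷ 0.54578 ÷ 95.8 ÷ (2.1 × 10^-2) = 8378.86911722…
Multiplication/division keeps the fewest significant figures: 9.2 × 10^3 → 2 s.f., 0.54578 → 5 s.f., 95.8 → 3 s.f., 2.1 × 10^-2 → 2 s.f.; limit is 2.
Rounded to 2 significant figures: 8.4 × 10^3.

8.4 × 10^3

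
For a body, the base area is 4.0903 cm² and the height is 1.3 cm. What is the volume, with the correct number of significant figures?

5.3 cm³

volume = 4.0903 cm² × 1.3 cm = 5.31739 cm³.
4.0903 has 5 significant figures; 1.3 has 2.
Division/multiplication keeps the fewest: 2 significant figures.
Rounded: 5.3 cm³.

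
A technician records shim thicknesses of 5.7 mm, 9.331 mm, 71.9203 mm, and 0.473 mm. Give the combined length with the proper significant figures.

5.7 mm + 9.331 mm + 71.9203 mm + 0.473 mm = 87.4243 mm.
Addition/subtraction keeps the fewest decimal places: 5.7 → 1 decimal place, 9.331 → 3 decimal places, 71.9203 → 4 decimal places, 0.473 → 3 decimal places; limit is 1.
Rounded to 1 decimal place: 87.4 mm.

87.4 mm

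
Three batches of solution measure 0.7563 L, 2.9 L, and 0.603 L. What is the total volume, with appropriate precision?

0.7563 L + 2.9 L + 0.603 L = 4.2593 L.
Addition/subtraction keeps the fewest decimal places: 0.7563 → 4 decimal places, 2.9 → 1 decimal place, 0.603 → 3 decimal places; limit is 1.
Rounded to 1 decimal place: 4.3 L.

4.3 L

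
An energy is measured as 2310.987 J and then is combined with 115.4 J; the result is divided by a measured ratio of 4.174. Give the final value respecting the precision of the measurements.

581.3 J

2310.987 J + 115.4 J = 2426.387 J; the sum is limited to 1 decimal place (5 s.f.).
Carrying full precision, 2426.387 ÷ 4.174 = 581.309774796… J; 4.174 has 4 s.f., so the result keeps min(5, 4) = 4 s.f.
Rounded to 4 significant figures: 581.3 J.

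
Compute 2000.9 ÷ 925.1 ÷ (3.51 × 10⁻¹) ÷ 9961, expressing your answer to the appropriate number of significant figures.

6.19 × 10⁻⁴

2000.9 ÷ 925.1 ÷ (3.51 × 10⁻¹) ÷ 9961 = 0.000618623831795…
Multiplication/division keeps the fewest significant figures: 2000.9 → 5 s.f., 925.1 → 4 s.f., 3.51 × 10⁻¹ → 3 s.f., 9961 → 4 s.f.; limit is 3.
Rounded to 3 significant figures: 6.19 × 10⁻⁴.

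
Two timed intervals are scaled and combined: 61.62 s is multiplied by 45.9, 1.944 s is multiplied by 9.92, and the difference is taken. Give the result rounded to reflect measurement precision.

61.62 × 45.9 = 2828.358 → 2.83 × 10³ s (3 s.f., last digit at the 10^1 place).
1.944 × 9.92 = 19.28448 → 19.3 s (3 s.f., last digit at the 10^-1 place).
Difference: 2809.07352 s; keep the coarser place, 10^1.
Result: 2.81 × 10³ s.

2.81 × 10³ s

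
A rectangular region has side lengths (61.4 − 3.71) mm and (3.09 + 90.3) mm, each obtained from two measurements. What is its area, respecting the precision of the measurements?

61.4 − 3.71 = 57.69, limited to 1 d.p. → 3 s.f.; 3.09 + 90.3 = 93.39, limited to 1 d.p. → 3 s.f.
Carrying full precision, 57.69 × 93.39 = 5387.6691; keep min(3, 3) = 3 s.f.
Rounded to 3 significant figures: 5.39 × 10³ mm².

5.39 × 10³ mm²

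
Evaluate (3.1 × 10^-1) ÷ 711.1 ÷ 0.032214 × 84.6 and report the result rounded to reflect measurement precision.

(3.1 × 10^-1) ÷ 711.1 ÷ 0.032214 × 84.6 = 1.14487144608…
Multiplication/division keeps the fewest significant figures: 3.1 × 10^-1 → 2 s.f., 711.1 → 4 s.f., 0.032214 → 5 s.f., 84.6 → 3 s.f.; limit is 2.
Rounded to 2 significant figures: 1.1.

1.1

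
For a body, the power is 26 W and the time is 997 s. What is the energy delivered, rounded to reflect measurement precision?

2.6 × 10^4 J

energy delivered = 26 W × 997 s = 25922 J.
26 has 2 significant figures; 997 has 3.
Division/multiplication keeps the fewest: 2 significant figures.
Rounded: 2.6 × 10^4 J.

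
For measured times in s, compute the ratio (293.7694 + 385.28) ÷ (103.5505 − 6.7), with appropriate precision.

7.01

293.7694 + 385.28 = 679.0494, limited to 2 d.p. → 5 s.f.; 103.5505 − 6.7 = 96.8505, limited to 1 d.p. → 3 s.f.
Carrying full precision, 679.0494 ÷ 96.8505 = 7.01131537782…; keep min(5, 3) = 3 s.f.
Rounded to 3 significant figures: 7.01.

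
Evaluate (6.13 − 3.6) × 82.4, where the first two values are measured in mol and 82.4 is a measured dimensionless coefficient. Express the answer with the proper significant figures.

2.1 × 10² mol

6.13 mol − 3.6 mol = 2.53 mol; the difference is limited to 1 decimal place (2 s.f.).
Carrying full precision, 2.53 × 82.4 = 208.472 mol; 82.4 has 3 s.f., so the result keeps min(2, 3) = 2 s.f.
Rounded to 2 significant figures: 2.1 × 10² mol.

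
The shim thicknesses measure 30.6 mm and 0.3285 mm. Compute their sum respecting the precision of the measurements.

30.9 mm

30.6 mm + 0.3285 mm = 30.9285 mm.
Addition/subtraction keeps the fewest decimal places: 30.6 → 1 decimal place, 0.3285 → 4 decimal places; limit is 1.
Rounded to 1 decimal place: 30.9 mm.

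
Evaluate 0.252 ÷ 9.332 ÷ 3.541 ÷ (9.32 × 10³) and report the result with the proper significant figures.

0.252 ÷ 9.332 ÷ 3.541 ÷ (9.32 × 10³) = 8.18246151882 × 10^-7…
Multiplication/division keeps the fewest significant figures: 0.252 → 3 s.f., 9.332 → 4 s.f., 3.541 → 4 s.f., 9.32 × 10³ → 3 s.f.; limit is 3.
Rounded to 3 significant figures: 8.18 × 10⁻⁷.

8.18 × 10⁻⁷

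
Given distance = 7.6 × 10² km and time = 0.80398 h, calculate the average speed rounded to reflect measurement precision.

9.5 × 10² km/h

average speed = 7.6 × 10² km ÷ 0.80398 h = 945.297146695… km/h.
7.6 × 10² has 2 significant figures; 0.80398 has 5.
Division/multiplication keeps the fewest: 2 significant figures.
Rounded: 9.5 × 10² km/h.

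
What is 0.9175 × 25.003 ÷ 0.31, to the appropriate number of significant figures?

74

0.9175 × 25.003 ÷ 0.31 = 74.0008145161…
Multiplication/division keeps the fewest significant figures: 0.9175 → 4 s.f., 25.003 → 5 s.f., 0.31 → 2 s.f.; limit is 2.
Rounded to 2 significant figures: 74.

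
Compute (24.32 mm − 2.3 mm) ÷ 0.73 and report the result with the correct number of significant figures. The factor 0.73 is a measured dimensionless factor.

3.0 × 10^1 mm

24.32 mm − 2.3 mm = 22.02 mm; the difference is limited to 1 decimal place (3 s.f.).
Carrying full precision, 22.02 ÷ 0.73 = 30.1643835616… mm; 0.73 has 2 s.f., so the result keeps min(3, 2) = 2 s.f.
Rounded to 2 significant figures: 3.0 × 10^1 mm.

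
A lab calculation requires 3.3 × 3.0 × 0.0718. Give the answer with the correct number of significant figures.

0.71

3.3 × 3.0 × 0.0718 = 0.71082
Multiplication/division keeps the fewest significant figures: 3.3 → 2 s.f., 3.0 → 2 s.f., 0.0718 → 3 s.f.; limit is 2.
Rounded to 2 significant figures: 0.71.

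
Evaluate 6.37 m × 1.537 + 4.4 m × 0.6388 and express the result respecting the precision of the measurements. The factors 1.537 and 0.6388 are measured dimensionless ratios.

12.6 m

6.37 × 1.537 = 9.79069 → 9.79 m (3 s.f., last digit at the 10^-2 place).
4.4 × 0.6388 = 2.81072 → 2.8 m (2 s.f., last digit at the 10^-1 place).
Sum: 12.60141 m; keep the coarser place, 10^-1.
Result: 12.6 m.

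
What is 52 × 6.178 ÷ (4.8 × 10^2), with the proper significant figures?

0.67

52 × 6.178 ÷ (4.8 × 10^2) = 0.669283333333…
Multiplication/division keeps the fewest significant figures: 52 → 2 s.f., 6.178 → 4 s.f., 4.8 × 10^2 → 2 s.f.; limit is 2.
Rounded to 2 significant figures: 0.67.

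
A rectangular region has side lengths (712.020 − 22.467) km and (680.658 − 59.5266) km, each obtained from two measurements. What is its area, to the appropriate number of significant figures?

712.020 − 22.467 = 689.553, limited to 3 d.p. → 6 s.f.; 680.658 − 59.5266 = 621.1314, limited to 3 d.p. → 6 s.f.
Carrying full precision, 689.553 × 621.1314 = 428303.020264…; keep min(6, 6) = 6 s.f.
Rounded to 6 significant figures: 428303 km².

428303 km²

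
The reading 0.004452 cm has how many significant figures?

0.004452: leading zeros are not significant.

4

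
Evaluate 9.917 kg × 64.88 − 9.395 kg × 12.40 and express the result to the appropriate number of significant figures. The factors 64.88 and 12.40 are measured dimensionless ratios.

9.917 × 64.88 = 643.41496 → 643.4 kg (4 s.f., last digit at the 10^-1 place).
9.395 × 12.40 = 116.498 → 116.5 kg (4 s.f., last digit at the 10^-1 place).
Difference: 526.91696 kg; keep the coarser place, 10^-1.
Result: 526.9 kg.

526.9 kg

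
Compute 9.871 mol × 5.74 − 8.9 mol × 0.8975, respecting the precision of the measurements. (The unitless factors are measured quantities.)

9.871 × 5.74 = 56.65954 → 56.7 mol (3 s.f., last digit at the 10^-1 place).
8.9 × 0.8975 = 7.98775 → 8.0 mol (2 s.f., last digit at the 10^-1 place).
Difference: 48.67179 mol; keep the coarser place, 10^-1.
Result: 48.7 mol.

48.7 mol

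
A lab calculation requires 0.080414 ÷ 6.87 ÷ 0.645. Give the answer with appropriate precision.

0.080414 ÷ 6.87 ÷ 0.645 = 0.0181474335105…
Multiplication/division keeps the fewest significant figures: 0.080414 → 5 s.f., 6.87 → 3 s.f., 0.645 → 3 s.f.; limit is 3.
Rounded to 3 significant figures: 1.81 × 10^-2.

1.81 × 10^-2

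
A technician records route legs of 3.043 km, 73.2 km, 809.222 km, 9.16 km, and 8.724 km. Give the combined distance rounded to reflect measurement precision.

903.3 km

3.043 km + 73.2 km + 809.222 km + 9.16 km + 8.724 km = 903.349 km.
Addition/subtraction keeps the fewest decimal places: 3.043 → 3 decimal places, 73.2 → 1 decimal place, 809.222 → 3 decimal places, 9.16 → 2 decimal places, 8.724 → 3 decimal places; limit is 1.
Rounded to 1 decimal place: 903.3 km.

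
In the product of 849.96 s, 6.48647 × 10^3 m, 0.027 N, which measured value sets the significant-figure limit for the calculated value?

0.027 N

849.96 s → 5 s.f.; 6.48647 × 10^3 m → 6 s.f.; 0.027 N → 2 s.f.
The fewest is 2 significant figures, from 0.027 N.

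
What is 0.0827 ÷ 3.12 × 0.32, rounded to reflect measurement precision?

0.0085

0.0827 ÷ 3.12 × 0.32 = 0.00848205128205…
Multiplication/division keeps the fewest significant figures: 0.0827 → 3 s.f., 3.12 → 3 s.f., 0.32 → 2 s.f.; limit is 2.
Rounded to 2 significant figures: 0.0085.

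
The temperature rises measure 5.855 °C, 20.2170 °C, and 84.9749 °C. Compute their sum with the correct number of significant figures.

111.047 °C

5.855 °C + 20.2170 °C + 84.9749 °C = 111.0469 °C.
Addition/subtraction keeps the fewest decimal places: 5.855 → 3 decimal places, 20.2170 → 4 decimal places, 84.9749 → 4 decimal places; limit is 3.
Rounded to 3 decimal places: 111.047 °C.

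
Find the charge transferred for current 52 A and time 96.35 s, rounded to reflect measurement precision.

5.0 × 10³ C

charge transferred = 52 A × 96.35 s = 5010.2 C.
52 has 2 significant figures; 96.35 has 4.
Division/multiplication keeps the fewest: 2 significant figures.
Rounded: 5.0 × 10³ C.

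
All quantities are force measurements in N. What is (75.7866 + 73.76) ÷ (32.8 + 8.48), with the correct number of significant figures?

3.62

75.7866 + 73.76 = 149.5466, limited to 2 d.p. → 5 s.f.; 32.8 + 8.48 = 41.28, limited to 1 d.p. → 3 s.f.
Carrying full precision, 149.5466 ÷ 41.28 = 3.6227374031…; keep min(5, 3) = 3 s.f.
Rounded to 3 significant figures: 3.62.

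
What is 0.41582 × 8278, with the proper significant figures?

3442

0.41582 × 8278 = 3442.15796
Multiplication/division keeps the fewest significant figures: 0.41582 → 5 s.f., 8278 → 4 s.f.; limit is 4.
Rounded to 4 significant figures: 3442.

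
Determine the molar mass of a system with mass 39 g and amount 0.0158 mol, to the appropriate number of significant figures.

molar mass = 39 g ÷ 0.0158 mol = 2468.35443038… g/mol.
39 has 2 significant figures; 0.0158 has 3.
Division/multiplication keeps the fewest: 2 significant figures.
Rounded: 2.5 × 10³ g/mol.

2.5 × 10³ g/mol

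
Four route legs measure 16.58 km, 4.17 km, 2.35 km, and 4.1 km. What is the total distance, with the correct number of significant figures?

27.2 km

16.58 km + 4.17 km + 2.35 km + 4.1 km = 27.20 km.
Addition/subtraction keeps the fewest decimal places: 16.58 → 2 decimal places, 4.17 → 2 decimal places, 2.35 → 2 decimal places, 4.1 → 1 decimal place; limit is 1.
Rounded to 1 decimal place: 27.2 km.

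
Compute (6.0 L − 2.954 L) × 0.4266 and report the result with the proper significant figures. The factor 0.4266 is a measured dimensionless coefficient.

1.3 L

6.0 L − 2.954 L = 3.046 L; the difference is limited to 1 decimal place (2 s.f.).
Carrying full precision, 3.046 × 0.4266 = 1.2994236 L; 0.4266 has 4 s.f., so the result keeps min(2, 4) = 2 s.f.
Rounded to 2 significant figures: 1.3 L.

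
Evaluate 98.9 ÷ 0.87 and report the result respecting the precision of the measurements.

98.9 ÷ 0.87 = 113.67816092…
Multiplication/division keeps the fewest significant figures: 98.9 → 3 s.f., 0.87 → 2 s.f.; limit is 2.
Rounded to 2 significant figures: 1.1 × 10².

1.1 × 10²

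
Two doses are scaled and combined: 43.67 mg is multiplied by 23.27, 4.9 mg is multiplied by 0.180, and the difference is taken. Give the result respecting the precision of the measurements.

43.67 × 23.27 = 1016.2009 → 1016 mg (4 s.f., last digit at the 10^0 place).
4.9 × 0.180 = 0.882 → 0.88 mg (2 s.f., last digit at the 10^-2 place).
Difference: 1015.3189 mg; keep the coarser place, 10^0.
Result: 1015 mg.

1015 mg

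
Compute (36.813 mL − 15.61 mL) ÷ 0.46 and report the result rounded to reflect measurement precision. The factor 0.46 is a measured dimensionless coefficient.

36.813 mL − 15.61 mL = 21.203 mL; the difference is limited to 2 decimal places (4 s.f.).
Carrying full precision, 21.203 ÷ 0.46 = 46.0934782609… mL; 0.46 has 2 s.f., so the result keeps min(4, 2) = 2 s.f.
Rounded to 2 significant figures: 46 mL.

46 mL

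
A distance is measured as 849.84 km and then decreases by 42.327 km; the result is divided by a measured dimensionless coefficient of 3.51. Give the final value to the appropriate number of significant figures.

230. km

849.84 km − 42.327 km = 807.513 km; the difference is limited to 2 decimal places (5 s.f.).
Carrying full precision, 807.513 ÷ 3.51 = 230.060683761… km; 3.51 has 3 s.f., so the result keeps min(5, 3) = 3 s.f.
Rounded to 3 significant figures: 230. km.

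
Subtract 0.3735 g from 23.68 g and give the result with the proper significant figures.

23.31 g

23.68 g − 0.3735 g = 23.3065 g.
Addition/subtraction keeps the fewest decimal places: 23.68 → 2 decimal places, 0.3735 → 4 decimal places; limit is 2.
Rounded to 2 decimal places: 23.31 g.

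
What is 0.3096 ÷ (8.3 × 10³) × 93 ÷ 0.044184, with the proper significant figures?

0.3096 ÷ (8.3 × 10³) × 93 ÷ 0.044184 = 0.078512856423…
Multiplication/division keeps the fewest significant figures: 0.3096 → 4 s.f., 8.3 × 10³ → 2 s.f., 93 → 2 s.f., 0.044184 → 5 s.f.; limit is 2.
Rounded to 2 significant figures: 0.079.

0.079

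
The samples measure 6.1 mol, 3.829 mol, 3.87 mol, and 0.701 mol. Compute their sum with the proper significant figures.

6.1 mol + 3.829 mol + 3.87 mol + 0.701 mol = 14.500 mol.
Addition/subtraction keeps the fewest decimal places: 6.1 → 1 decimal place, 3.829 → 3 decimal places, 3.87 → 2 decimal places, 0.701 → 3 decimal places; limit is 1.
Rounded to 1 decimal place: 14.5 mol.

14.5 mol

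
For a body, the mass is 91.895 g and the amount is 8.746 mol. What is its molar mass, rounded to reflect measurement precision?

molar mass = 91.895 g ÷ 8.746 mol = 10.507088955… g/mol.
91.895 has 5 significant figures; 8.746 has 4.
Division/multiplication keeps the fewest: 4 significant figures.
Rounded: 10.51 g/mol.

10.51 g/mol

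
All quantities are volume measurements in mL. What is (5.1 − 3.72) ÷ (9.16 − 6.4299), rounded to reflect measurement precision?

0.51

5.1 − 3.72 = 1.38, limited to 1 d.p. → 2 s.f.; 9.16 − 6.4299 = 2.7301, limited to 2 d.p. → 3 s.f.
Carrying full precision, 1.38 ÷ 2.7301 = 0.50547598989…; keep min(2, 3) = 2 s.f.
Rounded to 2 significant figures: 0.51.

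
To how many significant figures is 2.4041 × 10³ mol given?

5

2.4041 × 10³: in scientific notation every digit of the coefficient is significant.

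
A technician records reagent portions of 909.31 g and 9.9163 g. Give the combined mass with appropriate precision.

909.31 g + 9.9163 g = 919.2263 g.
Addition/subtraction keeps the fewest decimal places: 909.31 → 2 decimal places, 9.9163 → 4 decimal places; limit is 2.
Rounded to 2 decimal places: 919.23 g.

919.23 g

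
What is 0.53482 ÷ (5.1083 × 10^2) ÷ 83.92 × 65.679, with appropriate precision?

8.194 × 10^-4

0.53482 ÷ (5.1083 × 10^2) ÷ 83.92 × 65.679 = 0.00081939309849…
Multiplication/division keeps the fewest significant figures: 0.53482 → 5 s.f., 5.1083 × 10^2 → 5 s.f., 83.92 → 4 s.f., 65.679 → 5 s.f.; limit is 4.
Rounded to 4 significant figures: 8.194 × 10^-4.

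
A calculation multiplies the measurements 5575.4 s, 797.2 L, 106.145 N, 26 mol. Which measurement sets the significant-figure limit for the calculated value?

5575.4 s → 5 s.f.; 797.2 L → 4 s.f.; 106.145 N → 6 s.f.; 26 mol → 2 s.f.
The fewest is 2 significant figures, from 26 mol.

26 mol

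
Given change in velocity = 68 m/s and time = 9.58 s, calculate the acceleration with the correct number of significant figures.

7.1 m/s²

acceleration = 68 m/s ÷ 9.58 s = 7.09812108559… m/s².
68 has 2 significant figures; 9.58 has 3.
Division/multiplication keeps the fewest: 2 significant figures.
Rounded: 7.1 m/s².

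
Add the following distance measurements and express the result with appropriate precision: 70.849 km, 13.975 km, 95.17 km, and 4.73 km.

70.849 km + 13.975 km + 95.17 km + 4.73 km = 184.724 km.
Addition/subtraction keeps the fewest decimal places: 70.849 → 3 decimal places, 13.975 → 3 decimal places, 95.17 → 2 decimal places, 4.73 → 2 decimal places; limit is 2.
Rounded to 2 decimal places: 184.72 km.

184.72 km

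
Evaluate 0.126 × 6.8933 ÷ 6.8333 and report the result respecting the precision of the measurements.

0.127

0.126 × 6.8933 ÷ 6.8333 = 0.12710634686…
Multiplication/division keeps the fewest significant figures: 0.126 → 3 s.f., 6.8933 → 5 s.f., 6.8333 → 5 s.f.; limit is 3.
Rounded to 3 significant figures: 0.127.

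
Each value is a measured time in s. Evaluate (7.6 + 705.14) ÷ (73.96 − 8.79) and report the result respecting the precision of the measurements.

7.6 + 705.14 = 712.74, limited to 1 d.p. → 4 s.f.; 73.96 − 8.79 = 65.17, limited to 2 d.p. → 4 s.f.
Carrying full precision, 712.74 ÷ 65.17 = 10.9366272825…; keep min(4, 4) = 4 s.f.
Rounded to 4 significant figures: 10.94.

10.94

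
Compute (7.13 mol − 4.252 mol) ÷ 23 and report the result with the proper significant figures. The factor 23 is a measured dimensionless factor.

7.13 mol − 4.252 mol = 2.878 mol; the difference is limited to 2 decimal places (3 s.f.).
Carrying full precision, 2.878 ÷ 23 = 0.125130434783… mol; 23 has 2 s.f., so the result keeps min(3, 2) = 2 s.f.
Rounded to 2 significant figures: 1.3 × 10^-1 mol.

1.3 × 10^-1 mol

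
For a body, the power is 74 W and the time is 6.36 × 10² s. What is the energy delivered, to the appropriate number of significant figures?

4.7 × 10⁴ J

energy delivered = 74 W × 6.36 × 10² s = 47064 J.
74 has 2 significant figures; 6.36 × 10² has 3.
Division/multiplication keeps the fewest: 2 significant figures.
Rounded: 4.7 × 10⁴ J.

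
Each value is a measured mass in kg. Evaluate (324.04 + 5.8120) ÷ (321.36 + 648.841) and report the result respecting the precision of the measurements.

324.04 + 5.8120 = 329.8520, limited to 2 d.p. → 5 s.f.; 321.36 + 648.841 = 970.201, limited to 2 d.p. → 5 s.f.
Carrying full precision, 329.8520 ÷ 970.201 = 0.339983158129…; keep min(5, 5) = 5 s.f.
Rounded to 5 significant figures: 0.33998.

0.33998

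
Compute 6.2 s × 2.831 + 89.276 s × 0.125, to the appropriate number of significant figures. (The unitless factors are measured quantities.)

29 s

6.2 × 2.831 = 17.5522 → 18 s (2 s.f., last digit at the 10^0 place).
89.276 × 0.125 = 11.1595 → 11.2 s (3 s.f., last digit at the 10^-1 place).
Sum: 28.7117 s; keep the coarser place, 10^0.
Result: 29 s.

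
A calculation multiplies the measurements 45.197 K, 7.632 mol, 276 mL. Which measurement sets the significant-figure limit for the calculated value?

45.197 K → 5 s.f.; 7.632 mol → 4 s.f.; 276 mL → 3 s.f.
The fewest is 3 significant figures, from 276 mL.

276 mL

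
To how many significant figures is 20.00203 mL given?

7

20.00203: zeros between nonzero digits are significant.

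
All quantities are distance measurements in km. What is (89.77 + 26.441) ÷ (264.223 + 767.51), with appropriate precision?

89.77 + 26.441 = 116.211, limited to 2 d.p. → 5 s.f.; 264.223 + 767.51 = 1031.733, limited to 2 d.p. → 6 s.f.
Carrying full precision, 116.211 ÷ 1031.733 = 0.112636699611…; keep min(5, 6) = 5 s.f.
Rounded to 5 significant figures: 0.11264.

0.11264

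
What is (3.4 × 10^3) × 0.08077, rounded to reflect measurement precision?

(3.4 × 10^3) × 0.08077 = 274.618
Multiplication/division keeps the fewest significant figures: 3.4 × 10^3 → 2 s.f., 0.08077 → 4 s.f.; limit is 2.
Rounded to 2 significant figures: 2.7 × 10^2.

2.7 × 10^2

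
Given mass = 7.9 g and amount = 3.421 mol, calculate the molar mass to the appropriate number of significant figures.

2.3 g/mol

molar mass = 7.9 g ÷ 3.421 mol = 2.3092662964… g/mol.
7.9 has 2 significant figures; 3.421 has 4.
Division/multiplication keeps the fewest: 2 significant figures.
Rounded: 2.3 g/mol.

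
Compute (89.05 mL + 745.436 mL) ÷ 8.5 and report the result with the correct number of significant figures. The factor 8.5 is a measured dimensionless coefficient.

98 mL

89.05 mL + 745.436 mL = 834.486 mL; the sum is limited to 2 decimal places (5 s.f.).
Carrying full precision, 834.486 ÷ 8.5 = 98.1748235294… mL; 8.5 has 2 s.f., so the result keeps min(5, 2) = 2 s.f.
Rounded to 2 significant figures: 98 mL.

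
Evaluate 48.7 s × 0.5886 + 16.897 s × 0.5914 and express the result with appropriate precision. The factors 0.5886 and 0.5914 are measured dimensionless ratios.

48.7 × 0.5886 = 28.66482 → 28.7 s (3 s.f., last digit at the 10^-1 place).
16.897 × 0.5914 = 9.9928858 → 9.993 s (4 s.f., last digit at the 10^-3 place).
Sum: 38.6577058 s; keep the coarser place, 10^-1.
Result: 38.7 s.

38.7 s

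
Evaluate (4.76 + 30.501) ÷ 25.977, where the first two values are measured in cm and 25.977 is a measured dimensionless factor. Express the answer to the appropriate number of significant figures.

4.76 cm + 30.501 cm = 35.261 cm; the sum is limited to 2 decimal places (4 s.f.).
Carrying full precision, 35.261 ÷ 25.977 = 1.35739307849… cm; 25.977 has 5 s.f., so the result keeps min(4, 5) = 4 s.f.
Rounded to 4 significant figures: 1.357 cm.

1.357 cm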